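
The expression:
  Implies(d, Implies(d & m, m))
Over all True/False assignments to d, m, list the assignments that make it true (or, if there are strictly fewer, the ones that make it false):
is always true.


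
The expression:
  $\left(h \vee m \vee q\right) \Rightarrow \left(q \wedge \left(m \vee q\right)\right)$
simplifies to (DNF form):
$q \vee \left(\neg h \wedge \neg m\right)$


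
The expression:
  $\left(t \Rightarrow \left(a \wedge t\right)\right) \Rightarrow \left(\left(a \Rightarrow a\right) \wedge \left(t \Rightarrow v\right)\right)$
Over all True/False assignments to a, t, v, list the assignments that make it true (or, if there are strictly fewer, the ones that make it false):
is false only for:
  a=True, t=True, v=False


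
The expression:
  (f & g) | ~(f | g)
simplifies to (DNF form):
(f & g) | (~f & ~g)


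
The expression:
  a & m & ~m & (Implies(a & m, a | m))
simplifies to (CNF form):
False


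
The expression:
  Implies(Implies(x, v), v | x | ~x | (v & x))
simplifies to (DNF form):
True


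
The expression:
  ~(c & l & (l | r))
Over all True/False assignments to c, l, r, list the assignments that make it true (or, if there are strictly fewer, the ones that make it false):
is false only for:
  c=True, l=True, r=False;
  c=True, l=True, r=True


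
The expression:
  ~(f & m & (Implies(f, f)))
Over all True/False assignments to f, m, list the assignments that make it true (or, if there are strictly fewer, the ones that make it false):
is false only for:
  f=True, m=True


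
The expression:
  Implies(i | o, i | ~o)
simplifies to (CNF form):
i | ~o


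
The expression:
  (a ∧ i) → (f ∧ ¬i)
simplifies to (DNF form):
¬a ∨ ¬i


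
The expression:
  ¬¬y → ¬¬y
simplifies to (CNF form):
True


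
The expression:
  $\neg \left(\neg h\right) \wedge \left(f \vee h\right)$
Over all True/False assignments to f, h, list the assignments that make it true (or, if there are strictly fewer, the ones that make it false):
is true only for:
  f=False, h=True;
  f=True, h=True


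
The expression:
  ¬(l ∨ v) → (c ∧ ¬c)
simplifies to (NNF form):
l ∨ v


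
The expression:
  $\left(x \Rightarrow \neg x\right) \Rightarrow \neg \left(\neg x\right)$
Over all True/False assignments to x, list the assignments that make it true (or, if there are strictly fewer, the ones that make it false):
is true only for:
  x=True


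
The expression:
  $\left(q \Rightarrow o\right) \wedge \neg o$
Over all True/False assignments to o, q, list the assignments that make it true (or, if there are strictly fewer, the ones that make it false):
is true only for:
  o=False, q=False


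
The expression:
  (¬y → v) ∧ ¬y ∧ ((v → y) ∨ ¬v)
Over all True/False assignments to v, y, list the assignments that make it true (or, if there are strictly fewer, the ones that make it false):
is never true.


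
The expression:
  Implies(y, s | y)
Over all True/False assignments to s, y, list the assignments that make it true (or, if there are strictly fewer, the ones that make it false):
is always true.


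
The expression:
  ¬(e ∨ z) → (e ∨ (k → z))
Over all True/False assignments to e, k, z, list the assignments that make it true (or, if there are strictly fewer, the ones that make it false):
is false only for:
  e=False, k=True, z=False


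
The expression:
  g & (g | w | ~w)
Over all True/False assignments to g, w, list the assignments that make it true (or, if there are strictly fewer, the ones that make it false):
is true only for:
  g=True, w=False;
  g=True, w=True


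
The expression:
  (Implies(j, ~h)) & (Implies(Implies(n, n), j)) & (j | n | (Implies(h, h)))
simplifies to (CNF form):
j & ~h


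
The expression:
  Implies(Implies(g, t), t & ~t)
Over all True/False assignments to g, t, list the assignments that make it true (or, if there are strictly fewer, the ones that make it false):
is true only for:
  g=True, t=False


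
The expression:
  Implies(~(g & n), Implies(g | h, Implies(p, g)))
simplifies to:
g | ~h | ~p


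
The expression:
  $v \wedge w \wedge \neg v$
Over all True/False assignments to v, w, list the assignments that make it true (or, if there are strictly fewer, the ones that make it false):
is never true.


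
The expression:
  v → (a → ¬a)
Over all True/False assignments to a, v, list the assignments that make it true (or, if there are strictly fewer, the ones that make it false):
is false only for:
  a=True, v=True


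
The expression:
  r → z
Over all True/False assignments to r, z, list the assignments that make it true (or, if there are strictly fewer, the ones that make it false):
is false only for:
  r=True, z=False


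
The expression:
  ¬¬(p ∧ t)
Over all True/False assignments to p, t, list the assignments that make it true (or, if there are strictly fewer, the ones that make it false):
is true only for:
  p=True, t=True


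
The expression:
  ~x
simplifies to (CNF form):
~x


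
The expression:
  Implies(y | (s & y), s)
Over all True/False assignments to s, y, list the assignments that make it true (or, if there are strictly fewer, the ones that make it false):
is false only for:
  s=False, y=True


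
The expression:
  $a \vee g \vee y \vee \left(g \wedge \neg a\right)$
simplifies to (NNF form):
$a \vee g \vee y$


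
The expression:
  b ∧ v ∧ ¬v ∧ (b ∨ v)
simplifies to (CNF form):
False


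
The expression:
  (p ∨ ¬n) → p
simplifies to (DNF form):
n ∨ p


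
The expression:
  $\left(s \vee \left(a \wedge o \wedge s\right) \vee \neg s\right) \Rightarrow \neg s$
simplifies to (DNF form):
$\neg s$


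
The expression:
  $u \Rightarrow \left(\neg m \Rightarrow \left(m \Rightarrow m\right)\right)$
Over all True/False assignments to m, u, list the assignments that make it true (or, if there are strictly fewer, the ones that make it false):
is always true.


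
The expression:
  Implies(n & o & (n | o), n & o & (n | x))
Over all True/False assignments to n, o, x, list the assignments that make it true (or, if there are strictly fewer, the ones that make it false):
is always true.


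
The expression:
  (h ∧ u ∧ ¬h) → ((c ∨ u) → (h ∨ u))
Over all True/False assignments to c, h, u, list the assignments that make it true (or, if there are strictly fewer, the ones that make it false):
is always true.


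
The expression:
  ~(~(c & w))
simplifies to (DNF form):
c & w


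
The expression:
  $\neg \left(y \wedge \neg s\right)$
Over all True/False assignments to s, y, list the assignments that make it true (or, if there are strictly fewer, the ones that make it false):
is false only for:
  s=False, y=True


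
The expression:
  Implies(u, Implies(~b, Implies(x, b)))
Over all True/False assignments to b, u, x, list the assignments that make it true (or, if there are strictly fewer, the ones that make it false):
is false only for:
  b=False, u=True, x=True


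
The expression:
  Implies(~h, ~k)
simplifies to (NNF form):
h | ~k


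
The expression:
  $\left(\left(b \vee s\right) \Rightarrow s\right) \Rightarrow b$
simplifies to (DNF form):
$b$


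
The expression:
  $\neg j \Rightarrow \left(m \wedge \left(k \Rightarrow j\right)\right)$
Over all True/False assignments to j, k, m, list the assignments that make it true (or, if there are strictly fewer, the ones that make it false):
is false only for:
  j=False, k=False, m=False;
  j=False, k=True, m=False;
  j=False, k=True, m=True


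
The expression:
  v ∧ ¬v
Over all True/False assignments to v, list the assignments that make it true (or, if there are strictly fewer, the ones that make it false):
is never true.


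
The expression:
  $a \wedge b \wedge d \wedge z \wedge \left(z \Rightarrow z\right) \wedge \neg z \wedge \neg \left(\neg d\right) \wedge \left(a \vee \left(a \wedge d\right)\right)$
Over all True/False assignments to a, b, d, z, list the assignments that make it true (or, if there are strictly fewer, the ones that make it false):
is never true.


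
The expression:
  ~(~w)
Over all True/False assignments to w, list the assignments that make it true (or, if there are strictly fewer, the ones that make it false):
is true only for:
  w=True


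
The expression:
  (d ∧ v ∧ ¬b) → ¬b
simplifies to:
True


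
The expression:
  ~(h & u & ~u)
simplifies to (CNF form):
True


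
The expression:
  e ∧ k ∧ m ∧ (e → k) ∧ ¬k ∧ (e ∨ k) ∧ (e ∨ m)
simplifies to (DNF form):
False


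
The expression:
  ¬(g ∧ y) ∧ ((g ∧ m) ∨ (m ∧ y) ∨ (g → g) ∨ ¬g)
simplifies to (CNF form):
¬g ∨ ¬y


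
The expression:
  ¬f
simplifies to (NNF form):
¬f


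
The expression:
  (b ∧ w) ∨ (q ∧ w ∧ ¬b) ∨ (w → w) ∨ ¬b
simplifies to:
True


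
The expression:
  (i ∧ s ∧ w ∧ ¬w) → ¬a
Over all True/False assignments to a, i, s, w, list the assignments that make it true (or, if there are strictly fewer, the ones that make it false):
is always true.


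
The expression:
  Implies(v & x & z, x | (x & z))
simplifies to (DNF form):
True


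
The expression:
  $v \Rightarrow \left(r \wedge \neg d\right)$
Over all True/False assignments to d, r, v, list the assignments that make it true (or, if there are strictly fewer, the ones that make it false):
is false only for:
  d=False, r=False, v=True;
  d=True, r=False, v=True;
  d=True, r=True, v=True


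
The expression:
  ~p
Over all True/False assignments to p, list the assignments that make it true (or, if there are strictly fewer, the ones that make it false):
is true only for:
  p=False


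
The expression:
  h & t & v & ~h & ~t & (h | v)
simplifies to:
False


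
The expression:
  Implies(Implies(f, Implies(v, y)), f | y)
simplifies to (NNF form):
f | y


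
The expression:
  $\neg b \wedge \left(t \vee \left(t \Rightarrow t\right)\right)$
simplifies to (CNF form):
$\neg b$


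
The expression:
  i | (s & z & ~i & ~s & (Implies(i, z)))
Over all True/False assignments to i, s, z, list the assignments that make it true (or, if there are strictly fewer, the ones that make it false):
is true only for:
  i=True, s=False, z=False;
  i=True, s=False, z=True;
  i=True, s=True, z=False;
  i=True, s=True, z=True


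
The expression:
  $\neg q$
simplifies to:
$\neg q$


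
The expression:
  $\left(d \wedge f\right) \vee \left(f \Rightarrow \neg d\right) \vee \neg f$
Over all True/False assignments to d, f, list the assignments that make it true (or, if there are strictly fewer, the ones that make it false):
is always true.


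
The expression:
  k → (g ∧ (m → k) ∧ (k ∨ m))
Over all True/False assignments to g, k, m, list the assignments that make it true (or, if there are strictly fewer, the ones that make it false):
is false only for:
  g=False, k=True, m=False;
  g=False, k=True, m=True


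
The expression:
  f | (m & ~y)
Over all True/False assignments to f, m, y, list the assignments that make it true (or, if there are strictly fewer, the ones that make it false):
is false only for:
  f=False, m=False, y=False;
  f=False, m=False, y=True;
  f=False, m=True, y=True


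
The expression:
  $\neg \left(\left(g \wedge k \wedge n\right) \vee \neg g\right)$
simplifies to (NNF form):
$g \wedge \left(\neg k \vee \neg n\right)$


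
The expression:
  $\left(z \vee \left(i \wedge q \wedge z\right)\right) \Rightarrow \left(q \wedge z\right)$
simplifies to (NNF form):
$q \vee \neg z$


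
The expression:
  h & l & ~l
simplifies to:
False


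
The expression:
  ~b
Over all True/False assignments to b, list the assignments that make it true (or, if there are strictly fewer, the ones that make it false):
is true only for:
  b=False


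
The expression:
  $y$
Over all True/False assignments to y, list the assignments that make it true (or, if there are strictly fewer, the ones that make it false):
is true only for:
  y=True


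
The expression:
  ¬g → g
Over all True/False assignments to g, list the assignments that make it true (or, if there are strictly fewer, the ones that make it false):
is true only for:
  g=True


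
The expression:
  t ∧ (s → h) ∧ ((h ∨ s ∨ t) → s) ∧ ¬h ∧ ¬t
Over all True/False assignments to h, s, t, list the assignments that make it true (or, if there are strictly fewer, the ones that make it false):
is never true.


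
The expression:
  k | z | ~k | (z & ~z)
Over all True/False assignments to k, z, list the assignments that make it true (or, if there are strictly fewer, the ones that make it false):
is always true.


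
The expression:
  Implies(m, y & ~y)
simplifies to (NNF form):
~m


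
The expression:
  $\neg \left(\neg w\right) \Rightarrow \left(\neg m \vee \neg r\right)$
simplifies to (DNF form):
$\neg m \vee \neg r \vee \neg w$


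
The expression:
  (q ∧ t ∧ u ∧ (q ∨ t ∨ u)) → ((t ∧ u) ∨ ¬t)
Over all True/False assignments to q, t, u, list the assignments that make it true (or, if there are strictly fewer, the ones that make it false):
is always true.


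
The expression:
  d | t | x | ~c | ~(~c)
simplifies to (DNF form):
True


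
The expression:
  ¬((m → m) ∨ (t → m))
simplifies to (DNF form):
False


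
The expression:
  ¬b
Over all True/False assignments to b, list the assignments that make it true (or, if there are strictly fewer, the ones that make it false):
is true only for:
  b=False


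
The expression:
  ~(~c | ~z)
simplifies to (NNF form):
c & z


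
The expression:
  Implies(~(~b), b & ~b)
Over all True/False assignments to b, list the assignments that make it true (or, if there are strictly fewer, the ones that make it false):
is true only for:
  b=False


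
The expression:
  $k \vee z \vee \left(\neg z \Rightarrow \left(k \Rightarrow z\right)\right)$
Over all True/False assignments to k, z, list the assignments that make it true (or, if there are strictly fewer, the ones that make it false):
is always true.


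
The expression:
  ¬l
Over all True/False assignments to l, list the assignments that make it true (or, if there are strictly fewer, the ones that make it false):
is true only for:
  l=False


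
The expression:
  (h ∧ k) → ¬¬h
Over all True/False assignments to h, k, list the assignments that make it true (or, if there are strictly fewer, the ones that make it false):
is always true.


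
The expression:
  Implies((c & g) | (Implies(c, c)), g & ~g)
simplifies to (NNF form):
False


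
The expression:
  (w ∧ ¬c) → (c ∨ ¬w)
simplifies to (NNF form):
c ∨ ¬w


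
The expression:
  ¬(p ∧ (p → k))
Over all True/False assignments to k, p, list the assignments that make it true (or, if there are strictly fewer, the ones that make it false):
is false only for:
  k=True, p=True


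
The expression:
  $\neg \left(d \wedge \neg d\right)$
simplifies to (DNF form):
$\text{True}$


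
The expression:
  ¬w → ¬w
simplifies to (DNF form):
True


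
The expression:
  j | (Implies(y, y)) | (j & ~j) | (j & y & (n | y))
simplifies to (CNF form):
True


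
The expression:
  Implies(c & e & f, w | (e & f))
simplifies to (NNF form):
True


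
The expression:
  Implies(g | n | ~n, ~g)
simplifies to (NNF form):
~g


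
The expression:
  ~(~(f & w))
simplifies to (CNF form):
f & w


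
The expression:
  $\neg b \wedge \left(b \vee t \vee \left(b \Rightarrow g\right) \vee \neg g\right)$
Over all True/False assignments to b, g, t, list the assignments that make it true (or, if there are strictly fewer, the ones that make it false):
is true only for:
  b=False, g=False, t=False;
  b=False, g=False, t=True;
  b=False, g=True, t=False;
  b=False, g=True, t=True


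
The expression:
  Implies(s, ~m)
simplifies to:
~m | ~s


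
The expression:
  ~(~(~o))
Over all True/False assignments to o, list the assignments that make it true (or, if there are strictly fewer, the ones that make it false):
is true only for:
  o=False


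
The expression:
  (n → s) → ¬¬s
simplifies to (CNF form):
n ∨ s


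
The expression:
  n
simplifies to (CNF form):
n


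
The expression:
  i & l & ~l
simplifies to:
False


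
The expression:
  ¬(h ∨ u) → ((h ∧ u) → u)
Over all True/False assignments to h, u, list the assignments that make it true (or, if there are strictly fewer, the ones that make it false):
is always true.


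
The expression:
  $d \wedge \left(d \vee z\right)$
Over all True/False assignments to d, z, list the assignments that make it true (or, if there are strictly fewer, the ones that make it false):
is true only for:
  d=True, z=False;
  d=True, z=True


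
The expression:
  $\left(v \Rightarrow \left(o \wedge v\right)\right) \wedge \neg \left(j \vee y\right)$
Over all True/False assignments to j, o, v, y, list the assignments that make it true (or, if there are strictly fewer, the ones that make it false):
is true only for:
  j=False, o=False, v=False, y=False;
  j=False, o=True, v=False, y=False;
  j=False, o=True, v=True, y=False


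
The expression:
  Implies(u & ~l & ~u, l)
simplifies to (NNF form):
True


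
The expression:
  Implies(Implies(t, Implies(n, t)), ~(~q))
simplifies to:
q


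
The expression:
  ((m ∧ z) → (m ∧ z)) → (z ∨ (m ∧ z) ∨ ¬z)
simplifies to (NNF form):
True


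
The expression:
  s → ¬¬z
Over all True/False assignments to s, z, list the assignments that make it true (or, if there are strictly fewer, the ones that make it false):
is false only for:
  s=True, z=False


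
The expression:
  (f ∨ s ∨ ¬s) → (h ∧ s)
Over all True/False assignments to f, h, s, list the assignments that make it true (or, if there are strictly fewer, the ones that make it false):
is true only for:
  f=False, h=True, s=True;
  f=True, h=True, s=True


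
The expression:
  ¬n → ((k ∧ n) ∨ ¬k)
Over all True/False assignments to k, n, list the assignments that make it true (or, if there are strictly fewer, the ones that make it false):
is false only for:
  k=True, n=False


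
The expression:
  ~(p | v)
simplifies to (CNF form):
~p & ~v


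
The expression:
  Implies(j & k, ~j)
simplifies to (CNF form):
~j | ~k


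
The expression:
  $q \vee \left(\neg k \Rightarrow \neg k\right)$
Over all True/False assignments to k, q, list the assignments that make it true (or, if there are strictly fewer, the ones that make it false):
is always true.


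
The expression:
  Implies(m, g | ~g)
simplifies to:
True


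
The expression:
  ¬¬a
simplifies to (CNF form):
a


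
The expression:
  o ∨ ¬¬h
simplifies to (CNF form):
h ∨ o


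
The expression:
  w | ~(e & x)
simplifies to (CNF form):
w | ~e | ~x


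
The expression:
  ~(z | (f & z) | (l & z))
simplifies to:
~z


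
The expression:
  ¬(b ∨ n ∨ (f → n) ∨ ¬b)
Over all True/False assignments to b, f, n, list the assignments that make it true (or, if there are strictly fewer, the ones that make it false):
is never true.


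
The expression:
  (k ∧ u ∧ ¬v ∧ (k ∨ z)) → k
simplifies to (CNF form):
True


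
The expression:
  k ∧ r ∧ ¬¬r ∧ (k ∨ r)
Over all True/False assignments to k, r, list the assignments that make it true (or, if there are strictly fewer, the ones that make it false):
is true only for:
  k=True, r=True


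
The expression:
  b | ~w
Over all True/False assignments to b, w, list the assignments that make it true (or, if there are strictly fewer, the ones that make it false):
is false only for:
  b=False, w=True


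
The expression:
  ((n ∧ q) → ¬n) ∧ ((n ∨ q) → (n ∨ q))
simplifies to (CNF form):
¬n ∨ ¬q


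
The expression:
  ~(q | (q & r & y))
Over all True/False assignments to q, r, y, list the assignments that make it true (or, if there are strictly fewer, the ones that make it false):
is true only for:
  q=False, r=False, y=False;
  q=False, r=False, y=True;
  q=False, r=True, y=False;
  q=False, r=True, y=True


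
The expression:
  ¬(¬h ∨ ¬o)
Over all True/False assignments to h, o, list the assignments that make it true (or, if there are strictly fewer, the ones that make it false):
is true only for:
  h=True, o=True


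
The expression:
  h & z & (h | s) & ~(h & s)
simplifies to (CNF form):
h & z & ~s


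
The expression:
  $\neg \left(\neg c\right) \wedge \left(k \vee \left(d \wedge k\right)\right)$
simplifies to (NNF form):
$c \wedge k$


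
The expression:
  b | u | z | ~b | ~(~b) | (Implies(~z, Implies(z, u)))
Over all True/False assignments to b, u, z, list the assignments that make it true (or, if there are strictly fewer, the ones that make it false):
is always true.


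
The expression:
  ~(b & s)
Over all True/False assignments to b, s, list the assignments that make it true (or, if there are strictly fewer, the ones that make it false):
is false only for:
  b=True, s=True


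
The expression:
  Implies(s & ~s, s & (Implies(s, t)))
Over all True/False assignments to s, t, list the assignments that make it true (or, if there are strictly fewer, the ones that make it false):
is always true.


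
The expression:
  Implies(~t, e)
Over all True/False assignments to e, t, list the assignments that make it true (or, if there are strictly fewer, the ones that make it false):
is false only for:
  e=False, t=False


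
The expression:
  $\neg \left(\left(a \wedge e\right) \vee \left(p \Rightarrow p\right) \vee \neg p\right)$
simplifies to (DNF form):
$\text{False}$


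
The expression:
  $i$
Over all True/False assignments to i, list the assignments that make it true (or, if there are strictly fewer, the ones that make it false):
is true only for:
  i=True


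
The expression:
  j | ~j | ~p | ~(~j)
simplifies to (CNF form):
True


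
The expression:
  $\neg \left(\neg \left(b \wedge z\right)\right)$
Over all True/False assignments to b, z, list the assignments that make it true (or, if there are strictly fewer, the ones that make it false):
is true only for:
  b=True, z=True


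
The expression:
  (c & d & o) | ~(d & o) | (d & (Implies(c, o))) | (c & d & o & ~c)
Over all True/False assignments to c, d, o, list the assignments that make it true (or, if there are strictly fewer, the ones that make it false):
is always true.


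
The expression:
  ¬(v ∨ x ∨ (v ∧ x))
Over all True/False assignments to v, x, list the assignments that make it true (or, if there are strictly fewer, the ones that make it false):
is true only for:
  v=False, x=False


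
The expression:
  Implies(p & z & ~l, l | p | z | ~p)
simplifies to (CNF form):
True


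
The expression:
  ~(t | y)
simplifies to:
~t & ~y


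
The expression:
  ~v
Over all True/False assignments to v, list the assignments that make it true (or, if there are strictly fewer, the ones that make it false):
is true only for:
  v=False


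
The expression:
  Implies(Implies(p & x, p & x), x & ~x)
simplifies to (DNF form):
False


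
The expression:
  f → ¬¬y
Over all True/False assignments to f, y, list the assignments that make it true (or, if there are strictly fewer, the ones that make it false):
is false only for:
  f=True, y=False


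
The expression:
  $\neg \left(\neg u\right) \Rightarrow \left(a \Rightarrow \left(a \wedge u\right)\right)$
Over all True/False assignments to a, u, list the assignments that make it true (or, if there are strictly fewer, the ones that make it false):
is always true.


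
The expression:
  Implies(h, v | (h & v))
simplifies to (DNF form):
v | ~h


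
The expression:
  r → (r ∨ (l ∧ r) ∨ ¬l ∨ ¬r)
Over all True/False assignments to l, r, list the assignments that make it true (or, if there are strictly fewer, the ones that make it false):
is always true.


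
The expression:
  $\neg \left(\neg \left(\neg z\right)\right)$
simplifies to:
$\neg z$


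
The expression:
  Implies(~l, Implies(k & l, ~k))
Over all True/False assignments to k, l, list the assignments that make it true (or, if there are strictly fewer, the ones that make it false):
is always true.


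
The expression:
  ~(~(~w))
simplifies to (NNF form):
~w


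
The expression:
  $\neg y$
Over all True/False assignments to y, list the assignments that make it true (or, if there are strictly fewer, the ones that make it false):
is true only for:
  y=False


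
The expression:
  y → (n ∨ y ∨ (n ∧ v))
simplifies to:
True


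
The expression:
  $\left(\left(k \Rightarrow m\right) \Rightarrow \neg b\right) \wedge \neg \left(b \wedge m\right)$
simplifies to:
$\left(k \wedge \neg m\right) \vee \neg b$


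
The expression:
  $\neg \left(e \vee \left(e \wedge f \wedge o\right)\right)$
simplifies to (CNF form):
$\neg e$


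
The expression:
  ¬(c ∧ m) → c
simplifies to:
c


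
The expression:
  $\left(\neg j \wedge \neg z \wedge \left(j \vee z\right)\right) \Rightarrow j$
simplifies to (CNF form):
$\text{True}$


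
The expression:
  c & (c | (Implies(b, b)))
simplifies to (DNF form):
c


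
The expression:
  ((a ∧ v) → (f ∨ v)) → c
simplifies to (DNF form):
c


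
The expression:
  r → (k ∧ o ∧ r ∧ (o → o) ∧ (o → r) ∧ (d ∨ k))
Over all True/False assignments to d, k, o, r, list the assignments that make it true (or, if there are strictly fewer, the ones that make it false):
is false only for:
  d=False, k=False, o=False, r=True;
  d=False, k=False, o=True, r=True;
  d=False, k=True, o=False, r=True;
  d=True, k=False, o=False, r=True;
  d=True, k=False, o=True, r=True;
  d=True, k=True, o=False, r=True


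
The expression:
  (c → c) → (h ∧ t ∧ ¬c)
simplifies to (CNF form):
h ∧ t ∧ ¬c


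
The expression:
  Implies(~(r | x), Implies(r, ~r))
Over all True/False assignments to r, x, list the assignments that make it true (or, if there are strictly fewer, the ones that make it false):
is always true.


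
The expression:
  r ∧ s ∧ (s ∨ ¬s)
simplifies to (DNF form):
r ∧ s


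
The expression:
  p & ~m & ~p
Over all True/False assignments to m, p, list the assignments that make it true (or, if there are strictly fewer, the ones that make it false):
is never true.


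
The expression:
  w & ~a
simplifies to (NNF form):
w & ~a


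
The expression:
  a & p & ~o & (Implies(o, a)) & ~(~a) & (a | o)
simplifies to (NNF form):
a & p & ~o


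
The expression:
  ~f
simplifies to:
~f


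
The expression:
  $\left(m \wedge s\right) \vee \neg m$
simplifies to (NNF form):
$s \vee \neg m$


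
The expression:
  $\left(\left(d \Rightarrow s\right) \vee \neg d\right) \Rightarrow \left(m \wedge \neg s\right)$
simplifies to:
$\neg s \wedge \left(d \vee m\right)$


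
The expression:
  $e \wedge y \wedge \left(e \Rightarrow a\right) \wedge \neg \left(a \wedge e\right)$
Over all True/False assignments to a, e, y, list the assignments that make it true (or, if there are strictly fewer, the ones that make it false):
is never true.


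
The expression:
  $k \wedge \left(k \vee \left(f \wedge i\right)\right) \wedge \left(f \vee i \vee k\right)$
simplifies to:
$k$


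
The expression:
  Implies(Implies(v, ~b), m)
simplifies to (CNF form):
(b | m) & (m | v)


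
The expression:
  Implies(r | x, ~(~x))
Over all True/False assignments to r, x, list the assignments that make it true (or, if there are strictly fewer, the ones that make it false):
is false only for:
  r=True, x=False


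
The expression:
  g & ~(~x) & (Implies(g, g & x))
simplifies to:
g & x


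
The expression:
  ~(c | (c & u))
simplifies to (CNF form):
~c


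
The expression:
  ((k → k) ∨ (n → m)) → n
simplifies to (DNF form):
n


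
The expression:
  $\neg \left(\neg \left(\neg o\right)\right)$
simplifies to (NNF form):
$\neg o$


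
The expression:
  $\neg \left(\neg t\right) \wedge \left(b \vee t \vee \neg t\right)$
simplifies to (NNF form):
$t$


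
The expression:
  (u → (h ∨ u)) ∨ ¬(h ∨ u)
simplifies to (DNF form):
True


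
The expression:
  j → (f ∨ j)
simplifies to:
True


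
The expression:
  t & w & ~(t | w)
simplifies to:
False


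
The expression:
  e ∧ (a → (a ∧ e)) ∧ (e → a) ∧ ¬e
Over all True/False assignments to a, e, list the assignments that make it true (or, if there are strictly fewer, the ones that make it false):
is never true.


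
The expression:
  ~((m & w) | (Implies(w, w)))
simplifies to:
False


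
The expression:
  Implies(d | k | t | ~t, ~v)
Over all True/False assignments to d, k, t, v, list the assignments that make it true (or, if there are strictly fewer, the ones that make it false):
is true only for:
  d=False, k=False, t=False, v=False;
  d=False, k=False, t=True, v=False;
  d=False, k=True, t=False, v=False;
  d=False, k=True, t=True, v=False;
  d=True, k=False, t=False, v=False;
  d=True, k=False, t=True, v=False;
  d=True, k=True, t=False, v=False;
  d=True, k=True, t=True, v=False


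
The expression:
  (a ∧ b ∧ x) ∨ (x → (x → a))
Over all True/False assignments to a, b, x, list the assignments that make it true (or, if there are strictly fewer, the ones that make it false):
is false only for:
  a=False, b=False, x=True;
  a=False, b=True, x=True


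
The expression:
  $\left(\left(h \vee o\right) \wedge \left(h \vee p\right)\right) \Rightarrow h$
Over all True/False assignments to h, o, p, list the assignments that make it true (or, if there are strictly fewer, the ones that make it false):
is false only for:
  h=False, o=True, p=True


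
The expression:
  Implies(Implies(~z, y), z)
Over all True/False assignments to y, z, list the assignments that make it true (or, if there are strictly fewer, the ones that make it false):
is false only for:
  y=True, z=False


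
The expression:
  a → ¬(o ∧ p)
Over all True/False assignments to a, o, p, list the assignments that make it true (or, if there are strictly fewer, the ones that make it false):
is false only for:
  a=True, o=True, p=True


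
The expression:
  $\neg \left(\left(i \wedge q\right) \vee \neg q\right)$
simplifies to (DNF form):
$q \wedge \neg i$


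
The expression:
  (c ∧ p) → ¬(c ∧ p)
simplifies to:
¬c ∨ ¬p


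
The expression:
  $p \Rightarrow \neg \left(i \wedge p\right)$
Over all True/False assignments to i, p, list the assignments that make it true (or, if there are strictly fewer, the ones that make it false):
is false only for:
  i=True, p=True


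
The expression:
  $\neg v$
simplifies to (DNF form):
$\neg v$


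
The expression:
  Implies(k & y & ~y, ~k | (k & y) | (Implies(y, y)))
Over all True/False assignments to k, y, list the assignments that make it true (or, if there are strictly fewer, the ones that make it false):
is always true.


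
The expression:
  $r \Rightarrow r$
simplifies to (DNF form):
$\text{True}$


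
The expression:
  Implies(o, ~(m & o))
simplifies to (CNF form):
~m | ~o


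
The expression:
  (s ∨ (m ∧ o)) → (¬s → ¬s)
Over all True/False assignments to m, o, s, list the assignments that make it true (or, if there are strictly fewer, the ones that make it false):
is always true.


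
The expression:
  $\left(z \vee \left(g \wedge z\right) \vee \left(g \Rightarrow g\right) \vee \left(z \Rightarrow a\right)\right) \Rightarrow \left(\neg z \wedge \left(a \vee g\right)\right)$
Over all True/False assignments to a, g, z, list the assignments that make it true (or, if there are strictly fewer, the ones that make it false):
is true only for:
  a=False, g=True, z=False;
  a=True, g=False, z=False;
  a=True, g=True, z=False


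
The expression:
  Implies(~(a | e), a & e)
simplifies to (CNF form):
a | e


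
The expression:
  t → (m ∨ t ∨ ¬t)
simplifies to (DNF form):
True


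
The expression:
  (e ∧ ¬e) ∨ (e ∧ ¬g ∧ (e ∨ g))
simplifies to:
e ∧ ¬g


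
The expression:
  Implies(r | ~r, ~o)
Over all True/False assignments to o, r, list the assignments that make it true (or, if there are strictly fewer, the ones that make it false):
is true only for:
  o=False, r=False;
  o=False, r=True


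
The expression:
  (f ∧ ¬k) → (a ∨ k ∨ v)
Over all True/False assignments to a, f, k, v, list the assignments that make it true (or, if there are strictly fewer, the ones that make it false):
is false only for:
  a=False, f=True, k=False, v=False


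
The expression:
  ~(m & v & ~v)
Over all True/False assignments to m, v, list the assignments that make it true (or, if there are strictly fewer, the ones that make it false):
is always true.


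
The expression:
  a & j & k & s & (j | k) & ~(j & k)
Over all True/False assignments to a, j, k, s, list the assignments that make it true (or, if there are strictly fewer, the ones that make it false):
is never true.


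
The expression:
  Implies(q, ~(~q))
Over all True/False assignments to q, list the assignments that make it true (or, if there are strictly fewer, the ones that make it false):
is always true.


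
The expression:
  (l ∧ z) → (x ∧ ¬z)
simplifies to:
¬l ∨ ¬z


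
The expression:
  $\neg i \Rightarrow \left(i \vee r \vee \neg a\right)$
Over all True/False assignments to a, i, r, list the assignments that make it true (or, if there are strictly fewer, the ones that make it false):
is false only for:
  a=True, i=False, r=False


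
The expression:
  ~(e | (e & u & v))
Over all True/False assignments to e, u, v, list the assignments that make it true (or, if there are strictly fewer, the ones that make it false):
is true only for:
  e=False, u=False, v=False;
  e=False, u=False, v=True;
  e=False, u=True, v=False;
  e=False, u=True, v=True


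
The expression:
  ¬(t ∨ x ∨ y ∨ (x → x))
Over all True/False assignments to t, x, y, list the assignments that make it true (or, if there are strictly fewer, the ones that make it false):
is never true.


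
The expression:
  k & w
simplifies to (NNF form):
k & w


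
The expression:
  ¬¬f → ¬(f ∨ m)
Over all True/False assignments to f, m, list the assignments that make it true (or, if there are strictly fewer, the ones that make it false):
is true only for:
  f=False, m=False;
  f=False, m=True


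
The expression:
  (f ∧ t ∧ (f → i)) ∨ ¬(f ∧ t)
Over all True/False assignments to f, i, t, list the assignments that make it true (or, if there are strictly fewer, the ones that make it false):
is false only for:
  f=True, i=False, t=True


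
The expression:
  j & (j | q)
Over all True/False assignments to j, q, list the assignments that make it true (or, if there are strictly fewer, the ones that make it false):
is true only for:
  j=True, q=False;
  j=True, q=True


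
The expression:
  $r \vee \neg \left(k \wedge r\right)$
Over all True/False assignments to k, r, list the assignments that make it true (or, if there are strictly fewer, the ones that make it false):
is always true.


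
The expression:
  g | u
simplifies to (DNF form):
g | u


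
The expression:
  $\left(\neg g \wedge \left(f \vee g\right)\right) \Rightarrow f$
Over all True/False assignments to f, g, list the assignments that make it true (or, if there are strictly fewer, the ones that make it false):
is always true.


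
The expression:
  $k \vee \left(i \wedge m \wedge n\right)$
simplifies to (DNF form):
$k \vee \left(i \wedge m \wedge n\right)$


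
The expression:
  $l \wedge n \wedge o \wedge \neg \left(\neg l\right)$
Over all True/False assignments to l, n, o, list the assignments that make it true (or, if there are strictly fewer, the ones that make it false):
is true only for:
  l=True, n=True, o=True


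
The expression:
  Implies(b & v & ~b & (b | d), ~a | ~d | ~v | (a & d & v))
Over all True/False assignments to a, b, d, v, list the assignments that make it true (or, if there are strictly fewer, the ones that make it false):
is always true.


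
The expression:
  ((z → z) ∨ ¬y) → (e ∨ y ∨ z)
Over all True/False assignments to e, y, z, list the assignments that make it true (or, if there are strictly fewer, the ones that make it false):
is false only for:
  e=False, y=False, z=False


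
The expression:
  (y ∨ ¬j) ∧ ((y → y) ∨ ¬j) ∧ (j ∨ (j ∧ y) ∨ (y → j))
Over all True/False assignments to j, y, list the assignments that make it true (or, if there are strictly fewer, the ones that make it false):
is true only for:
  j=False, y=False;
  j=True, y=True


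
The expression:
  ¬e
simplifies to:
¬e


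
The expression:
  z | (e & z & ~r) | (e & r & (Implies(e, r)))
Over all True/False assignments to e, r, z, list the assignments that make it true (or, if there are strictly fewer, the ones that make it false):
is false only for:
  e=False, r=False, z=False;
  e=False, r=True, z=False;
  e=True, r=False, z=False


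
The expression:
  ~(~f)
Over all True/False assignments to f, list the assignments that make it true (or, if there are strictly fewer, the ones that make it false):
is true only for:
  f=True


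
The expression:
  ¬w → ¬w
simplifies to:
True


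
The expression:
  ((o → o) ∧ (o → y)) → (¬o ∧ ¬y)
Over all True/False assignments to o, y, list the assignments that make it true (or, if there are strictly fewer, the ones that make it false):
is true only for:
  o=False, y=False;
  o=True, y=False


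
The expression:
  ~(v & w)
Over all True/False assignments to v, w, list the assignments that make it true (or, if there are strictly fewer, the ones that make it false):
is false only for:
  v=True, w=True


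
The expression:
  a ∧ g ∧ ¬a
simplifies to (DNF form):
False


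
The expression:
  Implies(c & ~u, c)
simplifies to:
True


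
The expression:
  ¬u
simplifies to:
¬u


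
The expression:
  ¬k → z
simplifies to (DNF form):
k ∨ z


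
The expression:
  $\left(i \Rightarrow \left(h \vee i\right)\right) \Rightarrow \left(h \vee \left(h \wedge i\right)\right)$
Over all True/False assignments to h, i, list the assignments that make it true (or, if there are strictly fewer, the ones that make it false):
is true only for:
  h=True, i=False;
  h=True, i=True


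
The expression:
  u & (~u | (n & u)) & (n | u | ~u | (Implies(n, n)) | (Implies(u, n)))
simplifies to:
n & u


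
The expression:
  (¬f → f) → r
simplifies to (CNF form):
r ∨ ¬f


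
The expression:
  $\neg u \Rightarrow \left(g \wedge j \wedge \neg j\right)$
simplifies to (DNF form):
$u$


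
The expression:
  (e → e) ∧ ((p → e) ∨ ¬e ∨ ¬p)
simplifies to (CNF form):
True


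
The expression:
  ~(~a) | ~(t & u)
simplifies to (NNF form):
a | ~t | ~u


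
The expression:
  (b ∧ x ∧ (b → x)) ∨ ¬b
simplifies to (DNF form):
x ∨ ¬b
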